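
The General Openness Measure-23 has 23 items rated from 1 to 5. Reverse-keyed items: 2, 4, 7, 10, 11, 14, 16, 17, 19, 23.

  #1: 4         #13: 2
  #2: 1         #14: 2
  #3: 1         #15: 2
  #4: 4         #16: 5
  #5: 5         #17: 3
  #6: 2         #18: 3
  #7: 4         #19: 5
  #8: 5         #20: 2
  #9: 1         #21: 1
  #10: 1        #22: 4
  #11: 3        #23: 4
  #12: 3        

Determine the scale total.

Apply reverse scoring (reverse-coded value = 6 − response):
  item 2: 6 − 1 = 5
  item 4: 6 − 4 = 2
  item 7: 6 − 4 = 2
  item 10: 6 − 1 = 5
  item 11: 6 − 3 = 3
  item 14: 6 − 2 = 4
  item 16: 6 − 5 = 1
  item 17: 6 − 3 = 3
  item 19: 6 − 5 = 1
  item 23: 6 − 4 = 2
After reverse-coding: 4, 5, 1, 2, 5, 2, 2, 5, 1, 5, 3, 3, 2, 4, 2, 1, 3, 3, 1, 2, 1, 4, 2
Total = 4 + 5 + 1 + 2 + 5 + 2 + 2 + 5 + 1 + 5 + 3 + 3 + 2 + 4 + 2 + 1 + 3 + 3 + 1 + 2 + 1 + 4 + 2 = 63

63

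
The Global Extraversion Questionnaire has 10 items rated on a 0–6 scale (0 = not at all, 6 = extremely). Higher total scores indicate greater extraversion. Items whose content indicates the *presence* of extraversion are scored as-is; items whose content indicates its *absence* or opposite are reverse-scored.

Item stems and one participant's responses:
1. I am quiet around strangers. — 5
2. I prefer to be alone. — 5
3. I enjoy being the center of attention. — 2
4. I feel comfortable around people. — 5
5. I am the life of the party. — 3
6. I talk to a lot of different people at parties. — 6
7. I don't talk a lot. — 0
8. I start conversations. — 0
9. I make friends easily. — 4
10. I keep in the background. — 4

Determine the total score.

Items 1, 2, 7, 10 describe the absence/opposite of extraversion → reverse-score.
on a 0–6 scale, reversed = 6 − raw.
  item 1: 6 − 5 = 1
  item 2: 6 − 5 = 1
  item 3: 2
  item 4: 5
  item 5: 3
  item 6: 6
  item 7: 6 − 0 = 6
  item 8: 0
  item 9: 4
  item 10: 6 − 4 = 2
Total = 1 + 1 + 2 + 5 + 3 + 6 + 6 + 0 + 4 + 2 = 30

30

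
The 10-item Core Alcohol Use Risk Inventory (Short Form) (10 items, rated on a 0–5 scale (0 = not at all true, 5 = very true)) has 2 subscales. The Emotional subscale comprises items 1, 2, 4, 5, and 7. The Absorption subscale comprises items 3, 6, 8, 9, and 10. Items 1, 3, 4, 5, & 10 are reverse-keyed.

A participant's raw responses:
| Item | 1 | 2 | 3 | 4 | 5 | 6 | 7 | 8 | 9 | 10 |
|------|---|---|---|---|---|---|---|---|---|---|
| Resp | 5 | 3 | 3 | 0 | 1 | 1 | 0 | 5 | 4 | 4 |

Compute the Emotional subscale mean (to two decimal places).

2.40

Emotional items: 1, 2, 4, 5, 7.
Of these, items 1, 4, & 5 are reverse-keyed; reversed = (0+5) − raw = 5 − raw.
  item 1: 5 − 5 = 0
  item 2: 3
  item 4: 5 − 0 = 5
  item 5: 5 − 1 = 4
  item 7: 0
Sum = 0 + 3 + 5 + 4 + 0 = 12
Mean = 12 / 5 = 2.40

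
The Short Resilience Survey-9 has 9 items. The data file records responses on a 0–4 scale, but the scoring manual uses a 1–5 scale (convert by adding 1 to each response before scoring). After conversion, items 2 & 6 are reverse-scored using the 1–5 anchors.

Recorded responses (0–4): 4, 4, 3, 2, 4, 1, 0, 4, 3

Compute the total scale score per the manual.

32

Convert to 1–5: 5, 5, 4, 3, 5, 2, 1, 5, 4
Reverse-coded (reverse-coded value = 6 − response):
  item 2: 6 − 5 = 1
  item 6: 6 − 2 = 4
Scored: 5, 1, 4, 3, 5, 4, 1, 5, 4
Total = 32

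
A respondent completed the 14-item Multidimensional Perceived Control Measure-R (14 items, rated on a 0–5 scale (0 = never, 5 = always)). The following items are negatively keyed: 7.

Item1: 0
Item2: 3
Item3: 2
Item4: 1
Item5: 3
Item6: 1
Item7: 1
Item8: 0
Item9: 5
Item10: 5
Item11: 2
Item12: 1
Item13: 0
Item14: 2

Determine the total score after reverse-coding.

29

Reversing item 7 with 5 − raw:
Total = 0 + 3 + 2 + 1 + 3 + 1 + (5−1) + 0 + 5 + 5 + 2 + 1 + 0 + 2
      = 0 + 3 + 2 + 1 + 3 + 1 + 4 + 0 + 5 + 5 + 2 + 1 + 0 + 2 = 29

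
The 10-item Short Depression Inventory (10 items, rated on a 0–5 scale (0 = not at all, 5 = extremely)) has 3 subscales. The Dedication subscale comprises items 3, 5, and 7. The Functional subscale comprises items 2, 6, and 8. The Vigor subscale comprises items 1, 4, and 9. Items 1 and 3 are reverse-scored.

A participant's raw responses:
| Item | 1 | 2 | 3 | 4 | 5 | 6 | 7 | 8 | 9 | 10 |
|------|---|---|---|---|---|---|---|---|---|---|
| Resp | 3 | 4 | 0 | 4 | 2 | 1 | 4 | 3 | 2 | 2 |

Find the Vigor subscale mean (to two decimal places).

2.67

Vigor items: 1, 4, 9.
Of these, item 1 is reverse-scored; reverse-coded value = 5 − response.
  item 1: 5 − 3 = 2
  item 4: 4
  item 9: 2
Sum = 2 + 4 + 2 = 8
Mean = 8 / 3 = 2.67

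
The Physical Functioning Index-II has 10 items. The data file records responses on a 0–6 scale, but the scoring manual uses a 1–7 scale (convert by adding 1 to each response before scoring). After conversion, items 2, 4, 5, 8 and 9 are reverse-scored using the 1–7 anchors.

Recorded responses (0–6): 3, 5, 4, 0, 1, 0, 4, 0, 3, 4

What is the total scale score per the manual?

Convert to 1–7: 4, 6, 5, 1, 2, 1, 5, 1, 4, 5
Reverse-coded (reverse-coded value = 8 − response):
  item 2: 8 − 6 = 2
  item 4: 8 − 1 = 7
  item 5: 8 − 2 = 6
  item 8: 8 − 1 = 7
  item 9: 8 − 4 = 4
Scored: 4, 2, 5, 7, 6, 1, 5, 7, 4, 5
Total = 46

46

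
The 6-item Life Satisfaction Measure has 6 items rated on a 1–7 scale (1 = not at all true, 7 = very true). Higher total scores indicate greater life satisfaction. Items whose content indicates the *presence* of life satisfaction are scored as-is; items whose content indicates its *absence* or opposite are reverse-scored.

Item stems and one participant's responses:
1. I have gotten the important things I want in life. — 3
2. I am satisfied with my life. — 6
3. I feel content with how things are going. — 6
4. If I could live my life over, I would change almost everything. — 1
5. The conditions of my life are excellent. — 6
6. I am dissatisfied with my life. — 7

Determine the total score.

29

Items 4, 6 describe the absence/opposite of life satisfaction → reverse-score.
on a 1–7 scale, reversed = 8 − raw.
  item 1: 3
  item 2: 6
  item 3: 6
  item 4: 8 − 1 = 7
  item 5: 6
  item 6: 8 − 7 = 1
Total = 3 + 6 + 6 + 7 + 6 + 1 = 29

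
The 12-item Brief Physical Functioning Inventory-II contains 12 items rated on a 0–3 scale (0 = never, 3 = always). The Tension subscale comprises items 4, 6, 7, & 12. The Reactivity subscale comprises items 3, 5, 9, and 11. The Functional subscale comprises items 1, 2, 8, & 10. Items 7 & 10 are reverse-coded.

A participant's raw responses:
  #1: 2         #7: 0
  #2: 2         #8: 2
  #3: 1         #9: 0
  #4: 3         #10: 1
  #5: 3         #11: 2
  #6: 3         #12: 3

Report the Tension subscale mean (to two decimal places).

Tension items: 4, 6, 7, 12.
Of these, item 7 is reverse-coded; reverse-coded value = 3 − response.
  item 4: 3
  item 6: 3
  item 7: 3 − 0 = 3
  item 12: 3
Sum = 3 + 3 + 3 + 3 = 12
Mean = 12 / 4 = 3.00

3.00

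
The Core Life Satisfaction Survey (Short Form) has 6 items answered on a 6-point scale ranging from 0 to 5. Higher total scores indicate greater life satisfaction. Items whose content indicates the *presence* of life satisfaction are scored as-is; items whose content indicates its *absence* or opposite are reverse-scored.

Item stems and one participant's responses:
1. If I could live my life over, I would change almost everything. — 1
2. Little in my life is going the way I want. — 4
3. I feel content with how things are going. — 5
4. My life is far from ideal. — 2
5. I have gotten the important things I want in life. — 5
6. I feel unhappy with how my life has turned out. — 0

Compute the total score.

23

Items 1, 2, 4, 6 describe the absence/opposite of life satisfaction → reverse-score.
on a 0–5 scale, reversed = 5 − raw.
  item 1: 5 − 1 = 4
  item 2: 5 − 4 = 1
  item 3: 5
  item 4: 5 − 2 = 3
  item 5: 5
  item 6: 5 − 0 = 5
Total = 4 + 1 + 5 + 3 + 5 + 5 = 23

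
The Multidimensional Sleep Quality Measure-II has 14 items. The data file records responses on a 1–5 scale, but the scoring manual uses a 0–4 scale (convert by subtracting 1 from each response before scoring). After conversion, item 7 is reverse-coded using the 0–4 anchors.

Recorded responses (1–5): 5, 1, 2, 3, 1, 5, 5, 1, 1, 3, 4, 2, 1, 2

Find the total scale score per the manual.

18

Convert to 0–4: 4, 0, 1, 2, 0, 4, 4, 0, 0, 2, 3, 1, 0, 1
Reverse-coded (reversed = (0+4) − raw = 4 − raw):
  item 7: 4 − 4 = 0
Scored: 4, 0, 1, 2, 0, 4, 0, 0, 0, 2, 3, 1, 0, 1
Total = 18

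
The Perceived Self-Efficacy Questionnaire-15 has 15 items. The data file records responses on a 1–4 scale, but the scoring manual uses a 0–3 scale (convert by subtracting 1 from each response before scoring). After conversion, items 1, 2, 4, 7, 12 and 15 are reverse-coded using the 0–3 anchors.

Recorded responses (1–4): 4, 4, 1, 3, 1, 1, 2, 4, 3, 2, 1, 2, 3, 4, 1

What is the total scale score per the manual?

Convert to 0–3: 3, 3, 0, 2, 0, 0, 1, 3, 2, 1, 0, 1, 2, 3, 0
Reverse-coded (reverse-coded value = 3 − response):
  item 1: 3 − 3 = 0
  item 2: 3 − 3 = 0
  item 4: 3 − 2 = 1
  item 7: 3 − 1 = 2
  item 12: 3 − 1 = 2
  item 15: 3 − 0 = 3
Scored: 0, 0, 0, 1, 0, 0, 2, 3, 2, 1, 0, 2, 2, 3, 3
Total = 19

19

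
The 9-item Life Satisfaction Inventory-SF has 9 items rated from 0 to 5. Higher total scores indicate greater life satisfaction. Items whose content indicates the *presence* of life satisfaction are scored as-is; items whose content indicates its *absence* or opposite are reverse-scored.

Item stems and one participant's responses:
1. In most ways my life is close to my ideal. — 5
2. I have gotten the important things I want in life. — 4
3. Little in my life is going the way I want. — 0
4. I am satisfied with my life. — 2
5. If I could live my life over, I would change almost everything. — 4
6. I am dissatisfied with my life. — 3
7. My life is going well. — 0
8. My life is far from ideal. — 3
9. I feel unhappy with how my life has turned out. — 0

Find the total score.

26

Items 3, 5, 6, 8, 9 describe the absence/opposite of life satisfaction → reverse-score.
reverse-coded value = 5 − response.
  item 1: 5
  item 2: 4
  item 3: 5 − 0 = 5
  item 4: 2
  item 5: 5 − 4 = 1
  item 6: 5 − 3 = 2
  item 7: 0
  item 8: 5 − 3 = 2
  item 9: 5 − 0 = 5
Total = 5 + 4 + 5 + 2 + 1 + 2 + 0 + 2 + 5 = 26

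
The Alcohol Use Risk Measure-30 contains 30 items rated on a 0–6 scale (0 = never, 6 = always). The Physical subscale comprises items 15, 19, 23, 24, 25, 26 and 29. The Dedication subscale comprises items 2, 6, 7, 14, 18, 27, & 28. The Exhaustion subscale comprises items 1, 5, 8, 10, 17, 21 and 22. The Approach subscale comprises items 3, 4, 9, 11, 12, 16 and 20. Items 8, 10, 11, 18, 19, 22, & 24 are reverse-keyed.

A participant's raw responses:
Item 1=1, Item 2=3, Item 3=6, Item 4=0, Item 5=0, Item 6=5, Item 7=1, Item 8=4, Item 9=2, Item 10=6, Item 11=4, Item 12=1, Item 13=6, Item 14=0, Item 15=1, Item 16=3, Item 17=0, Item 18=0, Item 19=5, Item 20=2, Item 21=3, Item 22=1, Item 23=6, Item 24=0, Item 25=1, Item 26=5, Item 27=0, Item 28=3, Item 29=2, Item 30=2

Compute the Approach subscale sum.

Approach items: 3, 4, 9, 11, 12, 16, 20.
Of these, item 11 is reverse-keyed; on a 0–6 scale, reversed = 6 − raw.
  item 3: 6
  item 4: 0
  item 9: 2
  item 11: 6 − 4 = 2
  item 12: 1
  item 16: 3
  item 20: 2
Sum = 6 + 0 + 2 + 2 + 1 + 3 + 2 = 16

16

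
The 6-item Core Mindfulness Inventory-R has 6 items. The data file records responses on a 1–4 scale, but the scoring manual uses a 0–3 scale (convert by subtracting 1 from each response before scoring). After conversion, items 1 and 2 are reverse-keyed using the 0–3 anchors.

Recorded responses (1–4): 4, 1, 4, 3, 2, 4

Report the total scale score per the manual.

Convert to 0–3: 3, 0, 3, 2, 1, 3
Reverse-coded (reverse-coded value = 3 − response):
  item 1: 3 − 3 = 0
  item 2: 3 − 0 = 3
Scored: 0, 3, 3, 2, 1, 3
Total = 12

12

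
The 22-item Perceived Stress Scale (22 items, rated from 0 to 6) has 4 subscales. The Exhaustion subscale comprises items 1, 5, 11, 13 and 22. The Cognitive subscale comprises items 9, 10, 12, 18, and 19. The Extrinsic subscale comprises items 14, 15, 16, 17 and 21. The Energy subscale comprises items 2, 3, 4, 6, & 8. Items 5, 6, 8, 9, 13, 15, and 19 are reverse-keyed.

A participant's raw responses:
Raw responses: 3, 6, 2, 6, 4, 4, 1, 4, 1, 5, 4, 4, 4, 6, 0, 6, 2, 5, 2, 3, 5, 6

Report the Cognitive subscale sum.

Cognitive items: 9, 10, 12, 18, 19.
Of these, items 9 and 19 are reverse-keyed; on a 0–6 scale, reversed = 6 − raw.
  item 9: 6 − 1 = 5
  item 10: 5
  item 12: 4
  item 18: 5
  item 19: 6 − 2 = 4
Sum = 5 + 5 + 4 + 5 + 4 = 23

23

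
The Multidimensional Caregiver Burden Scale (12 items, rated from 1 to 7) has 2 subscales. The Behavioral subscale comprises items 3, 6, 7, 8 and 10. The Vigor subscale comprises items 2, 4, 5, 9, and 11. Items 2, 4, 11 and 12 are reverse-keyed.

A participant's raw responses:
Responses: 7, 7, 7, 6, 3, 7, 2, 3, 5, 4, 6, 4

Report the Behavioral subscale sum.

Behavioral items: 3, 6, 7, 8, 10.
  item 3: 7
  item 6: 7
  item 7: 2
  item 8: 3
  item 10: 4
Sum = 7 + 7 + 2 + 3 + 4 = 23

23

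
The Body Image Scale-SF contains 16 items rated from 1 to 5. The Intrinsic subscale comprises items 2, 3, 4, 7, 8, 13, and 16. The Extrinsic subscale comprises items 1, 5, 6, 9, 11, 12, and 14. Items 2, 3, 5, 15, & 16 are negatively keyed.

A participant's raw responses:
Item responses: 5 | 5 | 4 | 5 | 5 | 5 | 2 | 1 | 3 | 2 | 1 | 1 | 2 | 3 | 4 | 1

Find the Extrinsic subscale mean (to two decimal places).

2.71

Extrinsic items: 1, 5, 6, 9, 11, 12, 14.
Of these, item 5 is negatively keyed; reversed = (1+5) − raw = 6 − raw.
  item 1: 5
  item 5: 6 − 5 = 1
  item 6: 5
  item 9: 3
  item 11: 1
  item 12: 1
  item 14: 3
Sum = 5 + 1 + 5 + 3 + 1 + 1 + 3 = 19
Mean = 19 / 7 = 2.71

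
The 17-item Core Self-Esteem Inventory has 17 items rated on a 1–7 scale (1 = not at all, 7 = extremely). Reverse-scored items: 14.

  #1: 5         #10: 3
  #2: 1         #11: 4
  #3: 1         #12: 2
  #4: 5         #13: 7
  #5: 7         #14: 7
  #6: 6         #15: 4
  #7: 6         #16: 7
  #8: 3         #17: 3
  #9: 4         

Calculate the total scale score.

Reversing item 14 with 8 − raw:
Total = 5 + 1 + 1 + 5 + 7 + 6 + 6 + 3 + 4 + 3 + 4 + 2 + 7 + (8−7) + 4 + 7 + 3
      = 5 + 1 + 1 + 5 + 7 + 6 + 6 + 3 + 4 + 3 + 4 + 2 + 7 + 1 + 4 + 7 + 3 = 69

69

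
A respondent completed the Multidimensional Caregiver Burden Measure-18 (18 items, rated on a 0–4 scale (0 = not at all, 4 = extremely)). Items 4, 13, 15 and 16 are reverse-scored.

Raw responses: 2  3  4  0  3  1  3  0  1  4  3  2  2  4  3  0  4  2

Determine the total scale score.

Reversing items 4, 13, 15 and 16 with 4 − raw:
Total = 2 + 3 + 4 + (4−0) + 3 + 1 + 3 + 0 + 1 + 4 + 3 + 2 + (4−2) + 4 + (4−3) + (4−0) + 4 + 2
      = 2 + 3 + 4 + 4 + 3 + 1 + 3 + 0 + 1 + 4 + 3 + 2 + 2 + 4 + 1 + 4 + 4 + 2 = 47

47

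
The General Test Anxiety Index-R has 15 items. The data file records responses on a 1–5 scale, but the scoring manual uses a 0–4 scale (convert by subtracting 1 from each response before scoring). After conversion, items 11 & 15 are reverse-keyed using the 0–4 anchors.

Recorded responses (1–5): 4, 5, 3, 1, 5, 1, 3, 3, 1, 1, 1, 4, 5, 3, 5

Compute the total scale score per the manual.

30

Convert to 0–4: 3, 4, 2, 0, 4, 0, 2, 2, 0, 0, 0, 3, 4, 2, 4
Reverse-coded (reverse-coded value = 4 − response):
  item 11: 4 − 0 = 4
  item 15: 4 − 4 = 0
Scored: 3, 4, 2, 0, 4, 0, 2, 2, 0, 0, 4, 3, 4, 2, 0
Total = 30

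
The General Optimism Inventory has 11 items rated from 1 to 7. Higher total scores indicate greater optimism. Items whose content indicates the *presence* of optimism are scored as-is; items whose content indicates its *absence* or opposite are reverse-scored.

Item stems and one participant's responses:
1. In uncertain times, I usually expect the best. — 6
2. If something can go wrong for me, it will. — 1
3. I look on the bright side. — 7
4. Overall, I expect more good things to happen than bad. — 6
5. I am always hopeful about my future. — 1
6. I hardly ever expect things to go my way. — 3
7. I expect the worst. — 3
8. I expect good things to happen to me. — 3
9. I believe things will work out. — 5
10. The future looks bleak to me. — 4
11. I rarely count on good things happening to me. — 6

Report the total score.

51

Items 2, 6, 7, 10, 11 describe the absence/opposite of optimism → reverse-score.
reverse-coded value = 8 − response.
  item 1: 6
  item 2: 8 − 1 = 7
  item 3: 7
  item 4: 6
  item 5: 1
  item 6: 8 − 3 = 5
  item 7: 8 − 3 = 5
  item 8: 3
  item 9: 5
  item 10: 8 − 4 = 4
  item 11: 8 − 6 = 2
Total = 6 + 7 + 7 + 6 + 1 + 5 + 5 + 3 + 5 + 4 + 2 = 51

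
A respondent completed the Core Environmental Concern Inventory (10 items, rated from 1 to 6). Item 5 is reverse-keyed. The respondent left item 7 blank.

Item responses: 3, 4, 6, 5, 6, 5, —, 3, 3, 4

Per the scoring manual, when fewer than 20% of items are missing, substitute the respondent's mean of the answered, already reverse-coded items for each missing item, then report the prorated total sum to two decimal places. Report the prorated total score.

37.78

Reverse-coded (on a 1–6 scale, reversed = 7 − raw):
  item 5: 7 − 6 = 1
Completed scored items (9 of 10): 3, 4, 6, 5, 1, 5, 3, 3, 4; sum = 34.
Person mean = 34 / 9 ≈ 3.7778
Prorated total = (34 / 9) × 10 = 37.78 (to 2 dp)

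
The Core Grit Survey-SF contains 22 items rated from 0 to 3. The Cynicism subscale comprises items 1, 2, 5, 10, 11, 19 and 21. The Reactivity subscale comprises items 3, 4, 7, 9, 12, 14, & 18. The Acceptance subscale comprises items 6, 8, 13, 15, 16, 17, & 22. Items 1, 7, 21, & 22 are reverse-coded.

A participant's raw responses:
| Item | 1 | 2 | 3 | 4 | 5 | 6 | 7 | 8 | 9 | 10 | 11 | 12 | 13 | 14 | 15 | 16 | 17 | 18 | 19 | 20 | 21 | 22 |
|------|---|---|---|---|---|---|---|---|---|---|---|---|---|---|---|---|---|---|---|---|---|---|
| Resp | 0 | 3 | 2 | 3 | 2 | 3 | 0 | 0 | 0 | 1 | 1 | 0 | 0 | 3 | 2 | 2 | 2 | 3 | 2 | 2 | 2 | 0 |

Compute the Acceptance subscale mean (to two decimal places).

Acceptance items: 6, 8, 13, 15, 16, 17, 22.
Of these, item 22 is reverse-coded; reversed = (0+3) − raw = 3 − raw.
  item 6: 3
  item 8: 0
  item 13: 0
  item 15: 2
  item 16: 2
  item 17: 2
  item 22: 3 − 0 = 3
Sum = 3 + 0 + 0 + 2 + 2 + 2 + 3 = 12
Mean = 12 / 7 = 1.71

1.71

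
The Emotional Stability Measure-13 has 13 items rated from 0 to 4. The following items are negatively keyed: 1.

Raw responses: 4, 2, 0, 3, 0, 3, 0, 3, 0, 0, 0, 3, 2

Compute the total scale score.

16

Reversing item 1 with 4 − raw:
Total = (4−4) + 2 + 0 + 3 + 0 + 3 + 0 + 3 + 0 + 0 + 0 + 3 + 2
      = 0 + 2 + 0 + 3 + 0 + 3 + 0 + 3 + 0 + 0 + 0 + 3 + 2 = 16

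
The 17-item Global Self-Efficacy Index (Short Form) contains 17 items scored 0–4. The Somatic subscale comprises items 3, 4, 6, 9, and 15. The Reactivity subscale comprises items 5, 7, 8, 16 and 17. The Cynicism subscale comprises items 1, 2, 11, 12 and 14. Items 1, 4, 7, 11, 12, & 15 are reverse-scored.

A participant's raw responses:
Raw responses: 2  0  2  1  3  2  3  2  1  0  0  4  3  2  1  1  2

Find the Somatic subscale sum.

Somatic items: 3, 4, 6, 9, 15.
Of these, items 4 and 15 are reverse-scored; reverse-coded value = 4 − response.
  item 3: 2
  item 4: 4 − 1 = 3
  item 6: 2
  item 9: 1
  item 15: 4 − 1 = 3
Sum = 2 + 3 + 2 + 1 + 3 = 11

11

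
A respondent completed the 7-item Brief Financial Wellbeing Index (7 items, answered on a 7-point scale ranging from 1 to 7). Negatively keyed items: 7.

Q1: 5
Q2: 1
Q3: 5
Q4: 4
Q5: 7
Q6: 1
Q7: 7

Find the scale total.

24

Raw sum = 30. Negatively keyed items: 7; their raw sum = 7.
Each reversal replaces raw with 8 − raw, changing the total by 8 − 2·raw per item.
Total = 30 + 1·8 − 2·7 = 30 + 8 − 14 = 24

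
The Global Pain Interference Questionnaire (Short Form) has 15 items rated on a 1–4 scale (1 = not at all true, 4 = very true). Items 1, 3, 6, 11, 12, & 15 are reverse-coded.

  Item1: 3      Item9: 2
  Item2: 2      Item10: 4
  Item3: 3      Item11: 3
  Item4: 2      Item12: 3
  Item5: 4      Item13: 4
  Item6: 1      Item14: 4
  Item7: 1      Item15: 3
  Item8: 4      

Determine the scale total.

41

Reverse-coded items (reverse-coded value = 5 − response):
  item 1: 5 − 3 = 2
  item 3: 5 − 3 = 2
  item 6: 5 − 1 = 4
  item 11: 5 − 3 = 2
  item 12: 5 − 3 = 2
  item 15: 5 − 3 = 2
After reverse-coding: 2, 2, 2, 2, 4, 4, 1, 4, 2, 4, 2, 2, 4, 4, 2
Total = 2 + 2 + 2 + 2 + 4 + 4 + 1 + 4 + 2 + 4 + 2 + 2 + 4 + 4 + 2 = 41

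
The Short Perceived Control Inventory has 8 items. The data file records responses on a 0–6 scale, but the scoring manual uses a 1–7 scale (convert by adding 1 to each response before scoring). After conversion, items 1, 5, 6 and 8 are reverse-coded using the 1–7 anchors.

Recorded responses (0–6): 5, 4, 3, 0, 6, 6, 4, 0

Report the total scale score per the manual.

26

Convert to 1–7: 6, 5, 4, 1, 7, 7, 5, 1
Reverse-coded (on a 1–7 scale, reversed = 8 − raw):
  item 1: 8 − 6 = 2
  item 5: 8 − 7 = 1
  item 6: 8 − 7 = 1
  item 8: 8 − 1 = 7
Scored: 2, 5, 4, 1, 1, 1, 5, 7
Total = 26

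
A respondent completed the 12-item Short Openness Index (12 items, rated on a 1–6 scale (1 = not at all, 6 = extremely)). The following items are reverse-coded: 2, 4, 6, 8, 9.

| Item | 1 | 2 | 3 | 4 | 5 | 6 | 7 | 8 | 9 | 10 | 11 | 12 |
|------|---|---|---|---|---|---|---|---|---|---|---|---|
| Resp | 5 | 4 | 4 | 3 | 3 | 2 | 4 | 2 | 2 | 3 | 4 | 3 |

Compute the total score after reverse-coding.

48

Raw sum = 39. Reverse-coded items: 2, 4, 6, 8, 9; their raw sum = 13.
Each reversal replaces raw with 7 − raw, changing the total by 7 − 2·raw per item.
Total = 39 + 5·7 − 2·13 = 39 + 35 − 26 = 48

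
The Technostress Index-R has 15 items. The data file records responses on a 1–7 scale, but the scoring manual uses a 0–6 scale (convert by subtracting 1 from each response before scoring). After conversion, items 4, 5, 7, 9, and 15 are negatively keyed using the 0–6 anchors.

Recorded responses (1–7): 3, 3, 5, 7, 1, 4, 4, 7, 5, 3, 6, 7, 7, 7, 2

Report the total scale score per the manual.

Convert to 0–6: 2, 2, 4, 6, 0, 3, 3, 6, 4, 2, 5, 6, 6, 6, 1
Reverse-coded (on a 0–6 scale, reversed = 6 − raw):
  item 4: 6 − 6 = 0
  item 5: 6 − 0 = 6
  item 7: 6 − 3 = 3
  item 9: 6 − 4 = 2
  item 15: 6 − 1 = 5
Scored: 2, 2, 4, 0, 6, 3, 3, 6, 2, 2, 5, 6, 6, 6, 5
Total = 58

58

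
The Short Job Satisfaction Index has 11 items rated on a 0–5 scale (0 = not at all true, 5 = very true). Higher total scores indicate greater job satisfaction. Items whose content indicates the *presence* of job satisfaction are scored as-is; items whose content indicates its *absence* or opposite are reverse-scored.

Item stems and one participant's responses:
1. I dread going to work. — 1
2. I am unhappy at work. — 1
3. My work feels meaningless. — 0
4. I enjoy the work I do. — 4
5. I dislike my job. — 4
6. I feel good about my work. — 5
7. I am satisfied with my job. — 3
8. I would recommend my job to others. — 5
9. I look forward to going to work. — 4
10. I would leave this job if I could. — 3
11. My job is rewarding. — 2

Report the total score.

39

Items 1, 2, 3, 5, 10 describe the absence/opposite of job satisfaction → reverse-score.
on a 0–5 scale, reversed = 5 − raw.
  item 1: 5 − 1 = 4
  item 2: 5 − 1 = 4
  item 3: 5 − 0 = 5
  item 4: 4
  item 5: 5 − 4 = 1
  item 6: 5
  item 7: 3
  item 8: 5
  item 9: 4
  item 10: 5 − 3 = 2
  item 11: 2
Total = 4 + 4 + 5 + 4 + 1 + 5 + 3 + 5 + 4 + 2 + 2 = 39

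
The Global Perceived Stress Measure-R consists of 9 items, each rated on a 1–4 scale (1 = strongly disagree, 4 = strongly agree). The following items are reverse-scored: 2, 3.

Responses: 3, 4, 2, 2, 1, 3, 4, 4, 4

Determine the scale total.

Apply reverse scoring (reversed = (1+4) − raw = 5 − raw):
  item 2: 5 − 4 = 1
  item 3: 5 − 2 = 3
Scored items: 3, 1, 3, 2, 1, 3, 4, 4, 4
Total = 3 + 1 + 3 + 2 + 1 + 3 + 4 + 4 + 4 = 25

25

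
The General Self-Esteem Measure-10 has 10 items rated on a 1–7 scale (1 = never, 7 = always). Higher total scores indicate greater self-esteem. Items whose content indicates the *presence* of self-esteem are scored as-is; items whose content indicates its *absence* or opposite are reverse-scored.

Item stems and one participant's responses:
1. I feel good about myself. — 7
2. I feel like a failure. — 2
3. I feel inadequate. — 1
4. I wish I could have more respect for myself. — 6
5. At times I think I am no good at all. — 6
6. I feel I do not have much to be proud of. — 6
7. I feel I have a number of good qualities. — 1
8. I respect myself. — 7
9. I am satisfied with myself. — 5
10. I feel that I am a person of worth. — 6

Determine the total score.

Items 2, 3, 4, 5, 6 describe the absence/opposite of self-esteem → reverse-score.
reverse-coded value = 8 − response.
  item 1: 7
  item 2: 8 − 2 = 6
  item 3: 8 − 1 = 7
  item 4: 8 − 6 = 2
  item 5: 8 − 6 = 2
  item 6: 8 − 6 = 2
  item 7: 1
  item 8: 7
  item 9: 5
  item 10: 6
Total = 7 + 6 + 7 + 2 + 2 + 2 + 1 + 7 + 5 + 6 = 45

45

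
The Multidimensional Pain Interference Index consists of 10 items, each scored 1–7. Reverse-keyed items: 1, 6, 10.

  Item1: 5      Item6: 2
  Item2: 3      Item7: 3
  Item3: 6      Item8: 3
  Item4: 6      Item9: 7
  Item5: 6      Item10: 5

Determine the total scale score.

Reversing items 1, 6, & 10 with 8 − raw:
Total = (8−5) + 3 + 6 + 6 + 6 + (8−2) + 3 + 3 + 7 + (8−5)
      = 3 + 3 + 6 + 6 + 6 + 6 + 3 + 3 + 7 + 3 = 46

46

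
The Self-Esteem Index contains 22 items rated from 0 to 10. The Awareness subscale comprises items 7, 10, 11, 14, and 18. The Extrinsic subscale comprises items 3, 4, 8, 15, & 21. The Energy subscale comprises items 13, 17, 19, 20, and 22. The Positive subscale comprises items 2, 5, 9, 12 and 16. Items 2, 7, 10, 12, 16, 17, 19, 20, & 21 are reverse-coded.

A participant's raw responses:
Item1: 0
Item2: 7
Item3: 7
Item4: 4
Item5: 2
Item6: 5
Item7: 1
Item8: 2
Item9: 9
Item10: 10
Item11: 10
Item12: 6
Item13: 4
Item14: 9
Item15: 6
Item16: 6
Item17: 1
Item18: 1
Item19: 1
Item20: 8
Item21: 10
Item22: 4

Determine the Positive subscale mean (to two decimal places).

Positive items: 2, 5, 9, 12, 16.
Of these, items 2, 12 and 16 are reverse-coded; reverse-coded value = 10 − response.
  item 2: 10 − 7 = 3
  item 5: 2
  item 9: 9
  item 12: 10 − 6 = 4
  item 16: 10 − 6 = 4
Sum = 3 + 2 + 9 + 4 + 4 = 22
Mean = 22 / 5 = 4.40

4.40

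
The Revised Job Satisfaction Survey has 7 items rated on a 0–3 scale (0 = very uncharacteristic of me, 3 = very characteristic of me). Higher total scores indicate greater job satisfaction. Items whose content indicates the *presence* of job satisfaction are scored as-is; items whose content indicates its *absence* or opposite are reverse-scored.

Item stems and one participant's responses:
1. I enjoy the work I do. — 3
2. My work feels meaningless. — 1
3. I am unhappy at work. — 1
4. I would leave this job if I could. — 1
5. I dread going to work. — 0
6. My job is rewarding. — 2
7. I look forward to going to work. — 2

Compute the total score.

16

Items 2, 3, 4, 5 describe the absence/opposite of job satisfaction → reverse-score.
on a 0–3 scale, reversed = 3 − raw.
  item 1: 3
  item 2: 3 − 1 = 2
  item 3: 3 − 1 = 2
  item 4: 3 − 1 = 2
  item 5: 3 − 0 = 3
  item 6: 2
  item 7: 2
Total = 3 + 2 + 2 + 2 + 3 + 2 + 2 = 16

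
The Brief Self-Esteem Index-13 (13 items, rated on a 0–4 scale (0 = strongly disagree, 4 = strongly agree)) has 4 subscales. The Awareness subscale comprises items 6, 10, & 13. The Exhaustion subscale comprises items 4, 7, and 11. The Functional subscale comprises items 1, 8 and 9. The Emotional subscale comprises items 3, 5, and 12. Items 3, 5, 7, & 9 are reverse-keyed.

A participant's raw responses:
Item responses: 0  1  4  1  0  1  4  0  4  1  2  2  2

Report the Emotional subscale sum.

6

Emotional items: 3, 5, 12.
Of these, items 3 & 5 are reverse-keyed; reversed = (0+4) − raw = 4 − raw.
  item 3: 4 − 4 = 0
  item 5: 4 − 0 = 4
  item 12: 2
Sum = 0 + 4 + 2 = 6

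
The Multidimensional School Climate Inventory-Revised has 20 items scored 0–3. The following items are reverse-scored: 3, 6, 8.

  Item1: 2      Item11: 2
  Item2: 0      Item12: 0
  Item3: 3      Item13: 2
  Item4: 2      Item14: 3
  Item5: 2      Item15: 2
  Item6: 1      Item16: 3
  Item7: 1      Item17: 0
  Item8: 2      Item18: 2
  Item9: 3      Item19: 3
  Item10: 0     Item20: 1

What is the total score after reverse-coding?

Reversing items 3, 6, and 8 with 3 − raw:
Total = 2 + 0 + (3−3) + 2 + 2 + (3−1) + 1 + (3−2) + 3 + 0 + 2 + 0 + 2 + 3 + 2 + 3 + 0 + 2 + 3 + 1
      = 2 + 0 + 0 + 2 + 2 + 2 + 1 + 1 + 3 + 0 + 2 + 0 + 2 + 3 + 2 + 3 + 0 + 2 + 3 + 1 = 31

31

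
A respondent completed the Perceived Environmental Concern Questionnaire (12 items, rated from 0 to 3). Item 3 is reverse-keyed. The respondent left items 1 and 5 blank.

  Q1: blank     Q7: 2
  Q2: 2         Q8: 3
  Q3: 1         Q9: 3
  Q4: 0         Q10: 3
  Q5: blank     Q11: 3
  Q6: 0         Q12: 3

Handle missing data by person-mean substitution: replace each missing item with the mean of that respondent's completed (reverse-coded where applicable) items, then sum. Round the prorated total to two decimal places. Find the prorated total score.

Reverse-coded (reverse-coded value = 3 − response):
  item 3: 3 − 1 = 2
Completed scored items (10 of 12): 2, 2, 0, 0, 2, 3, 3, 3, 3, 3; sum = 21.
Person mean = 21 / 10 ≈ 2.1000
Prorated total = (21 / 10) × 12 = 25.20 (to 2 dp)

25.20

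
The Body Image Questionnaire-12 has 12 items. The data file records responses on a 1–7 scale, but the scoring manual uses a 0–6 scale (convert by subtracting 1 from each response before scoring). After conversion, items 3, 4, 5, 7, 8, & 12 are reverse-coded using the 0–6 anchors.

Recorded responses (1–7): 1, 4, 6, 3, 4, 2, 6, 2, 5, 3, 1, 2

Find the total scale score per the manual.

Convert to 0–6: 0, 3, 5, 2, 3, 1, 5, 1, 4, 2, 0, 1
Reverse-coded (reverse-coded value = 6 − response):
  item 3: 6 − 5 = 1
  item 4: 6 − 2 = 4
  item 5: 6 − 3 = 3
  item 7: 6 − 5 = 1
  item 8: 6 − 1 = 5
  item 12: 6 − 1 = 5
Scored: 0, 3, 1, 4, 3, 1, 1, 5, 4, 2, 0, 5
Total = 29

29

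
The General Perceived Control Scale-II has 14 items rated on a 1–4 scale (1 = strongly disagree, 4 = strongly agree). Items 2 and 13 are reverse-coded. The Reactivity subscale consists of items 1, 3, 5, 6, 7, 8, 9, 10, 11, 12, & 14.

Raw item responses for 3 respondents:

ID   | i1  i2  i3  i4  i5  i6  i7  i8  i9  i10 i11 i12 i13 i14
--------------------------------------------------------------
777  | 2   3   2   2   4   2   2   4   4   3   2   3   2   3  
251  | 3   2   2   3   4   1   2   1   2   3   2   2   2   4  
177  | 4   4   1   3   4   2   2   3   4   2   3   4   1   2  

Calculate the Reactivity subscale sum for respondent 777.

31

Respondent 777 raw: 2, 3, 2, 2, 4, 2, 2, 4, 4, 3, 2, 3, 2, 3.
Reactivity items: 1, 3, 5, 6, 7, 8, 9, 10, 11, 12, 14.
Reverse-coded (on a 1–4 scale, reversed = 5 − raw):
  item 1: 2
  item 3: 2
  item 5: 4
  item 6: 2
  item 7: 2
  item 8: 4
  item 9: 4
  item 10: 3
  item 11: 2
  item 12: 3
  item 14: 3
Sum = 2 + 2 + 4 + 2 + 2 + 4 + 4 + 3 + 2 + 3 + 3 = 31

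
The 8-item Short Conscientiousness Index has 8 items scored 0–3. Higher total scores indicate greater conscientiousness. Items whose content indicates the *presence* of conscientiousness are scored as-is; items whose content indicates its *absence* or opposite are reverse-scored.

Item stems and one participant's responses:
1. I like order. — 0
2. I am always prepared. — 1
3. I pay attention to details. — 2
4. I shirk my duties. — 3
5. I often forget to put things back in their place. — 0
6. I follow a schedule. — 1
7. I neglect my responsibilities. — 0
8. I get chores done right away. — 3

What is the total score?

Items 4, 5, 7 describe the absence/opposite of conscientiousness → reverse-score.
reversed = (0+3) − raw = 3 − raw.
  item 1: 0
  item 2: 1
  item 3: 2
  item 4: 3 − 3 = 0
  item 5: 3 − 0 = 3
  item 6: 1
  item 7: 3 − 0 = 3
  item 8: 3
Total = 0 + 1 + 2 + 0 + 3 + 1 + 3 + 3 = 13

13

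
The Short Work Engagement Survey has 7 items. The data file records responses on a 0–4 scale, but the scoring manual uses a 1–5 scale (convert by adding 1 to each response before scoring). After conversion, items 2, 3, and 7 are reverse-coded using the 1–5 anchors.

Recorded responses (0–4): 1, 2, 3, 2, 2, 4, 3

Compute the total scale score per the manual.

20

Convert to 1–5: 2, 3, 4, 3, 3, 5, 4
Reverse-coded (reverse-coded value = 6 − response):
  item 2: 6 − 3 = 3
  item 3: 6 − 4 = 2
  item 7: 6 − 4 = 2
Scored: 2, 3, 2, 3, 3, 5, 2
Total = 20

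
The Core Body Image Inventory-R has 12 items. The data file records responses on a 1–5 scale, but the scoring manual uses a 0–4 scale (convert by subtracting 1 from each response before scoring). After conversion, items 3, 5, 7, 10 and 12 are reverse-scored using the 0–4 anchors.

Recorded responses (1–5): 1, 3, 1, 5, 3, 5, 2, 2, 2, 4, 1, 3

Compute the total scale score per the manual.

24

Convert to 0–4: 0, 2, 0, 4, 2, 4, 1, 1, 1, 3, 0, 2
Reverse-coded (on a 0–4 scale, reversed = 4 − raw):
  item 3: 4 − 0 = 4
  item 5: 4 − 2 = 2
  item 7: 4 − 1 = 3
  item 10: 4 − 3 = 1
  item 12: 4 − 2 = 2
Scored: 0, 2, 4, 4, 2, 4, 3, 1, 1, 1, 0, 2
Total = 24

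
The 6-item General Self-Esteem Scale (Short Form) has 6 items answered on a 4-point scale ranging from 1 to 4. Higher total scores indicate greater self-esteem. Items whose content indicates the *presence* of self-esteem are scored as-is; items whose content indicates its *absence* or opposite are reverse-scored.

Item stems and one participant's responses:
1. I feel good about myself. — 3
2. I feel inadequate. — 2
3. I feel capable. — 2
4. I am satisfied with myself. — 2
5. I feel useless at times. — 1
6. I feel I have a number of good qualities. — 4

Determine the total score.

18

Items 2, 5 describe the absence/opposite of self-esteem → reverse-score.
reversed = (1+4) − raw = 5 − raw.
  item 1: 3
  item 2: 5 − 2 = 3
  item 3: 2
  item 4: 2
  item 5: 5 − 1 = 4
  item 6: 4
Total = 3 + 3 + 2 + 2 + 4 + 4 = 18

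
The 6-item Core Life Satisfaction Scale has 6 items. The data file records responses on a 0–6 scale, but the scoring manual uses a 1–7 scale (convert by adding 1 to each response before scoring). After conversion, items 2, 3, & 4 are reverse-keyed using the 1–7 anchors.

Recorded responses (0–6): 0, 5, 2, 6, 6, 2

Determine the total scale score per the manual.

Convert to 1–7: 1, 6, 3, 7, 7, 3
Reverse-coded (on a 1–7 scale, reversed = 8 − raw):
  item 2: 8 − 6 = 2
  item 3: 8 − 3 = 5
  item 4: 8 − 7 = 1
Scored: 1, 2, 5, 1, 7, 3
Total = 19

19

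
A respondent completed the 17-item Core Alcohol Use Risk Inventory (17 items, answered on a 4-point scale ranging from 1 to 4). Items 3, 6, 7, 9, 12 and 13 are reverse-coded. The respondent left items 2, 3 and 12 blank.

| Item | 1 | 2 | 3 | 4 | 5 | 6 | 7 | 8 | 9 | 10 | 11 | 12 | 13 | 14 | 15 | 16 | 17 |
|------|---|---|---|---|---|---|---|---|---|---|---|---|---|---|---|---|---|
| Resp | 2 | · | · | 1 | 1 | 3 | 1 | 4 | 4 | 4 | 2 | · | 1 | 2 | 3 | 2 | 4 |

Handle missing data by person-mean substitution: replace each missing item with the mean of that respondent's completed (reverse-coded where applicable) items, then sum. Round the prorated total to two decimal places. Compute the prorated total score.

43.71

Reverse-coded (reversed = (1+4) − raw = 5 − raw):
  item 6: 5 − 3 = 2
  item 7: 5 − 1 = 4
  item 9: 5 − 4 = 1
  item 13: 5 − 1 = 4
Completed scored items (14 of 17): 2, 1, 1, 2, 4, 4, 1, 4, 2, 4, 2, 3, 2, 4; sum = 36.
Person mean = 36 / 14 ≈ 2.5714
Prorated total = (36 / 14) × 17 = 43.71 (to 2 dp)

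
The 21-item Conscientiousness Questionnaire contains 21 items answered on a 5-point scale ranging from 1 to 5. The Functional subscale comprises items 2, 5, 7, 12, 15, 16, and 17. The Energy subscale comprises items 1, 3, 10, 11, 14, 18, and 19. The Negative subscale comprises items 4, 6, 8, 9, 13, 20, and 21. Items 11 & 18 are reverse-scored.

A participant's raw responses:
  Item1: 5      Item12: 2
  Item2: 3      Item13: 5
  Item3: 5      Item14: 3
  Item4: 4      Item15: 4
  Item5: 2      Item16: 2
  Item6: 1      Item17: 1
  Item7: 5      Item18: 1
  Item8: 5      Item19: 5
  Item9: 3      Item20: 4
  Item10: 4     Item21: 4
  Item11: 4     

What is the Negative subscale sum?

26

Negative items: 4, 6, 8, 9, 13, 20, 21.
  item 4: 4
  item 6: 1
  item 8: 5
  item 9: 3
  item 13: 5
  item 20: 4
  item 21: 4
Sum = 4 + 1 + 5 + 3 + 5 + 4 + 4 = 26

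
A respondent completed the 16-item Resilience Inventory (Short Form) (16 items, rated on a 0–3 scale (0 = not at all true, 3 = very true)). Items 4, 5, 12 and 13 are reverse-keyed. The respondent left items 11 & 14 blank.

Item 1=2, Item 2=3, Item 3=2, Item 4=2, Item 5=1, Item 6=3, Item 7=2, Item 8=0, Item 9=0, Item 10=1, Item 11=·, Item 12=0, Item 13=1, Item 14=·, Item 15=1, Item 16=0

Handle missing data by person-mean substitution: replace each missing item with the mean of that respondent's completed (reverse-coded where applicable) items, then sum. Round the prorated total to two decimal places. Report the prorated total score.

Reverse-coded (reverse-coded value = 3 − response):
  item 4: 3 − 2 = 1
  item 5: 3 − 1 = 2
  item 12: 3 − 0 = 3
  item 13: 3 − 1 = 2
Completed scored items (14 of 16): 2, 3, 2, 1, 2, 3, 2, 0, 0, 1, 3, 2, 1, 0; sum = 22.
Person mean = 22 / 14 ≈ 1.5714
Prorated total = (22 / 14) × 16 = 25.14 (to 2 dp)

25.14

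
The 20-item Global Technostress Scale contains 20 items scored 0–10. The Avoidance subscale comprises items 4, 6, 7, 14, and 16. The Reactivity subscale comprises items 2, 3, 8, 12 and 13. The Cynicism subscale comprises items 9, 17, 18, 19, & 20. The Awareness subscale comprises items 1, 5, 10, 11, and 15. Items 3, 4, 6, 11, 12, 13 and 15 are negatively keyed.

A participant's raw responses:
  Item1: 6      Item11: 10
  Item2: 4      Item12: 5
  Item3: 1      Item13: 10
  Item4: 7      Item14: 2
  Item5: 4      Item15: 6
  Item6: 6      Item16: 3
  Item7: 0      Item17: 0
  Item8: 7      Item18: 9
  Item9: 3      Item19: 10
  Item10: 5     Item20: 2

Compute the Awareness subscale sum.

19

Awareness items: 1, 5, 10, 11, 15.
Of these, items 11 and 15 are negatively keyed; reverse-coded value = 10 − response.
  item 1: 6
  item 5: 4
  item 10: 5
  item 11: 10 − 10 = 0
  item 15: 10 − 6 = 4
Sum = 6 + 4 + 5 + 0 + 4 = 19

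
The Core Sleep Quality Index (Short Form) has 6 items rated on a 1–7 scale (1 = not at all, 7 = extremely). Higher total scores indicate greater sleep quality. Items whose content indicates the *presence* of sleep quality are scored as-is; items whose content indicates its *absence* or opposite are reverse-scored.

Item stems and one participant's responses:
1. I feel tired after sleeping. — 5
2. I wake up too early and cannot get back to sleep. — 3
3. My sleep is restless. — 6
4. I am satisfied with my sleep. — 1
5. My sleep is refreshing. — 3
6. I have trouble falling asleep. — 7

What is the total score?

15

Items 1, 2, 3, 6 describe the absence/opposite of sleep quality → reverse-score.
reverse-coded value = 8 − response.
  item 1: 8 − 5 = 3
  item 2: 8 − 3 = 5
  item 3: 8 − 6 = 2
  item 4: 1
  item 5: 3
  item 6: 8 − 7 = 1
Total = 3 + 5 + 2 + 1 + 3 + 1 = 15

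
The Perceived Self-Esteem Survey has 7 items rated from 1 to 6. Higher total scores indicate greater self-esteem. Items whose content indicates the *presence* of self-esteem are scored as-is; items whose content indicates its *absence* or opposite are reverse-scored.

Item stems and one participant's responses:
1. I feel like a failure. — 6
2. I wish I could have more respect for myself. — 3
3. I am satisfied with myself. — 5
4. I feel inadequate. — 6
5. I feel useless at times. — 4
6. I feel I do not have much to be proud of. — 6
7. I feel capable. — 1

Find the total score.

Items 1, 2, 4, 5, 6 describe the absence/opposite of self-esteem → reverse-score.
reverse-coded value = 7 − response.
  item 1: 7 − 6 = 1
  item 2: 7 − 3 = 4
  item 3: 5
  item 4: 7 − 6 = 1
  item 5: 7 − 4 = 3
  item 6: 7 − 6 = 1
  item 7: 1
Total = 1 + 4 + 5 + 1 + 3 + 1 + 1 = 16

16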